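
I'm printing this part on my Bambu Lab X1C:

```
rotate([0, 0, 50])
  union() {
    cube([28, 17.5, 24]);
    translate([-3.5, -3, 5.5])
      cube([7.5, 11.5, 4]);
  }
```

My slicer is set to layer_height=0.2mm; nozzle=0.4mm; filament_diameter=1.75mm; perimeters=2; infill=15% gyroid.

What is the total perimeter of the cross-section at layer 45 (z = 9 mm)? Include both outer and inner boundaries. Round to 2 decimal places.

104.00 mm

At z = 9 mm: the 28×17.5 cube contributes its full rectangle (perimeter 91.00 mm); the cube at (-3.5, -3) is present — its section is the full 7.5×11.5 rectangle (perimeter 38.00 mm); Combining (union): the regions partially overlap (shared area 34.00 mm²), so the edge portions inside another operand are dropped and the merged outline is re-measured after clipping — boundary = 104.00 mm; (whole slice rotated 50° about Z — lengths, areas and connectivity unchanged). Overall, the cross-section is a single solid region. Total boundary length (outer) = 104.00 mm.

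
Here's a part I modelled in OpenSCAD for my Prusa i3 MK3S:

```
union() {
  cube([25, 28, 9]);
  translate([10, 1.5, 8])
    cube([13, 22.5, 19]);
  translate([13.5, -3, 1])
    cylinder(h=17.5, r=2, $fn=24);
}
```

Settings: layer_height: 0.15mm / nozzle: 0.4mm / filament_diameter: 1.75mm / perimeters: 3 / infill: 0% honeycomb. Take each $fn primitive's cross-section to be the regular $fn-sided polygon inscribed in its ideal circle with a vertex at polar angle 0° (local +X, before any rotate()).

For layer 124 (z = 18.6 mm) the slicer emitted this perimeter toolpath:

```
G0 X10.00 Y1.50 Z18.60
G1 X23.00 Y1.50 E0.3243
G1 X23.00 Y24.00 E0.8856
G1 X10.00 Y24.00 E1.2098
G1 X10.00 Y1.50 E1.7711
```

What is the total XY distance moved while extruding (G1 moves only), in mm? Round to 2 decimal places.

Sum the Euclidean lengths of each G1 segment: total = 71.00 mm.

71.00 mm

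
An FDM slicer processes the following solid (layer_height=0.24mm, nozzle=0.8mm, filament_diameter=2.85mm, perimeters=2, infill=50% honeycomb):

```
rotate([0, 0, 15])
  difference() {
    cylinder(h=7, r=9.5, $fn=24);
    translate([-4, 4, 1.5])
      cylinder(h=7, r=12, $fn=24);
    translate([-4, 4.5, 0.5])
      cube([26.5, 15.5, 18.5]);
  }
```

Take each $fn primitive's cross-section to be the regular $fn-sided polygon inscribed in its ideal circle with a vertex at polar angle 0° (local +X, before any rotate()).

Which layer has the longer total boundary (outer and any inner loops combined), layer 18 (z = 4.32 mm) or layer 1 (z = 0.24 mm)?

layer 1 (z = 0.24 mm)

Layer 18 (z = 4.32): the r=9.5 cylinder gives a regular 24-gon of circumradius 9.5 (constant along its height) (perimeter = 2·24·9.500·sin(180°/24) = 59.52 mm); the r=12 cylinder at (-4, 4) gives a regular 24-gon of circumradius 12 (constant along its height) (perimeter = 2·24·12.000·sin(180°/24) = 75.18 mm); the cube at (-4, 4.5) is present — its section is the full 26.5×15.5 rectangle (perimeter 84.00 mm); Taking the first minus the rest: starting from the r=9.5 cylinder, the r=12 cylinder at (-4, 4) partially overlaps it — only the 232.00 mm² overlap (of its 447.24 mm²) is removed, clipping the outline; the 26.5×15.5 cube at (-4, 4.5) partially overlaps it — only the 0.17 mm² overlap (of its 410.75 mm²) is removed, clipping the outline — boundary = 46.15 mm; (whole slice rotated 15° about Z — lengths, areas and connectivity unchanged). So its perimeter = 46.15 mm. Layer 1 (z = 0.24): the cylinder: section is a regular 24-gon, circumradius r=9.5 (perimeter = 2·24·9.500·sin(180°/24) = 59.52 mm); the cylinder at (-4, 4) is not intersected at this z (z outside [1.5, 8.5]); the cube at (-4, 4.5) is absent (z outside [0.5, 19]); Taking the first minus the rest: none of the subtracted shapes is present at this height, so the r=9.5 cylinder is unchanged — boundary = 59.52 mm; (whole slice rotated 15° about Z — lengths, areas and connectivity unchanged). So its perimeter = 59.52 mm. Layer 1 is larger (59.52 vs 46.15 mm).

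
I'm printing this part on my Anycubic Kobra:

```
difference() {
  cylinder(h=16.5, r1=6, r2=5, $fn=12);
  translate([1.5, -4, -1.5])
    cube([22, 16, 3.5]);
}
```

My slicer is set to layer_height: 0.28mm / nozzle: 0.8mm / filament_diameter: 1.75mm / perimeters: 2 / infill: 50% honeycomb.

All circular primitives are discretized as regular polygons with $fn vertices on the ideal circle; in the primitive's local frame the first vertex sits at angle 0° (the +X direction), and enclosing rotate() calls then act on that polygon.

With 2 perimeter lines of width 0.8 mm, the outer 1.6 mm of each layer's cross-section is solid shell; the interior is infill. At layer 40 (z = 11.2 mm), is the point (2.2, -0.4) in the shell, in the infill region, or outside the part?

infill

At z = 11.2 mm: the cone (r1=6→r2=5) has section circumradius 5.321 here — a regular 12-gon; the cube at (1.5, -4) is absent (z outside [-1.5, 2]); Taking the first minus the rest: none of the subtracted shapes is present at this height, so the cone is unchanged — 1 connected region. Overall, the cross-section is a single solid region. The nearest boundary edge runs (4.61, -2.66)→(5.32, 0.00); distance from the point to it = 2.91 mm. The point is inside the cross-section and 2.91 mm from the nearest boundary — more than the 1.6 mm shell width (2 × 0.8), so it's in the infill interior.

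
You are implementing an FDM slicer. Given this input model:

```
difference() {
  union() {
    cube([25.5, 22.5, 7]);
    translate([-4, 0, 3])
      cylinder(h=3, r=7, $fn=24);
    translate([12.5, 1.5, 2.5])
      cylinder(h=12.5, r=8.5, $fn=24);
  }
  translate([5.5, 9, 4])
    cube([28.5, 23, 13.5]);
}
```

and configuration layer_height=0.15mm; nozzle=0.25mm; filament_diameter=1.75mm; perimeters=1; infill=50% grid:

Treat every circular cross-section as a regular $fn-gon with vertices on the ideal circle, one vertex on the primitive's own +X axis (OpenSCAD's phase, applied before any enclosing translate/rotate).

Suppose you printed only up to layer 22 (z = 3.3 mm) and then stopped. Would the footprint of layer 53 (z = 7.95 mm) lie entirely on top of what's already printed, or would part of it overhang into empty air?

entirely on top

Compare the two slices. At z = 3.3: the cube (footprint 25.5×22.5) is included at this height (area 573.75 mm²); the r=7 cylinder at (-4, 0) gives a regular 24-gon of circumradius 7 (constant along its height) (area = (24/2)·7.000²·sin(360°/24) = 152.19 mm²); the r=8.5 cylinder at (12.5, 1.5) contributes a regular 24-gon of circumradius 8.5 (area = (24/2)·8.500²·sin(360°/24) = 224.40 mm²); Taking the union: the regions partially overlap — summed areas 950.33 mm² minus the doubly-counted overlap 149.22 mm² gives 801.11 mm² — area = 801.11 mm²; the cube at (5.5, 9) does not reach this height (z outside [4, 17.5]); Taking the first minus the rest: none of the subtracted shapes is present at this height, so the result so far is unchanged — area = 801.11 mm². At z = 7.95: the cube does not reach this height (z outside [0, 7]); the cylinder at (-4, 0) does not reach this height (z outside [3, 6]); the cylinder at (12.5, 1.5): section is a regular 24-gon, circumradius r=8.5 (area = (24/2)·8.500²·sin(360°/24) = 224.40 mm²); Merging all regions: only the r=8.5 cylinder at (12.5, 1.5) is present, so the union is just that shape — area = 224.40 mm²; the cube at (5.5, 9) (footprint 28.5×23) is included at this height (area 655.50 mm²); After the difference (first − rest): starting from the result so far (224.40 mm²), the 28.5×23 cube at (5.5, 9) partially overlaps it — only the 4.98 mm² overlap (of its 655.50 mm²) is removed, clipping the outline — area = 219.42 mm². Checking containment: the cross-section at z = 7.95 is a subset of the cross-section at z = 3.3.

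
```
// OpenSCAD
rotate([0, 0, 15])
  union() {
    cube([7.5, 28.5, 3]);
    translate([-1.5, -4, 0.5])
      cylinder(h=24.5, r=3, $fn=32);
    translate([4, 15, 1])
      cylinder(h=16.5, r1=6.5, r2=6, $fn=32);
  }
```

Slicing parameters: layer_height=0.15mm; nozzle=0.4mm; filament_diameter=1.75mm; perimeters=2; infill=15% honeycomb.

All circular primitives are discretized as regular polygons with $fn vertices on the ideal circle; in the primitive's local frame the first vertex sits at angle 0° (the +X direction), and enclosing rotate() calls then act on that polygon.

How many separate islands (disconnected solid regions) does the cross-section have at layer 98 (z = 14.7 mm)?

At z = 14.7 mm: the cube is not intersected at this z (z outside [0, 3]); the cylinder at (-1.5, -4): section is a regular 32-gon, circumradius r=3; the cone at (4, 15) (r1=6.5→r2=6) has section circumradius 6.085 here — a regular 32-gon; Taking the union: the 2 present regions are separate (no shared area or edge), so areas and boundary lengths simply add and each stays a separate island — 2 connected regions; (rotated 15° about Z; rotation is an isometry so areas/perimeters/island counts are preserved). Overall, the cross-section has 2 separate islands. Island count = 2.

2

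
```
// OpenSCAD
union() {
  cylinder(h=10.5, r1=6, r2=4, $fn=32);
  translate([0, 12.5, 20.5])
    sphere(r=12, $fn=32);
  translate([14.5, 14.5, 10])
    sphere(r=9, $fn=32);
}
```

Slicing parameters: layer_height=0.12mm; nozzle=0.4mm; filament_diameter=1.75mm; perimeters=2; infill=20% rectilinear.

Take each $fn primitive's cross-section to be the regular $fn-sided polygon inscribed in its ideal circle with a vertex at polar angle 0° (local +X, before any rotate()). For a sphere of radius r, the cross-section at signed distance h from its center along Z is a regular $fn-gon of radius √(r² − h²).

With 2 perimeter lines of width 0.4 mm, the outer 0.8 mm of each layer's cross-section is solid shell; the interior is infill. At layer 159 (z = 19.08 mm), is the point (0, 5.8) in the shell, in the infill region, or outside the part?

infill

At z = 19.08 mm: the cone does not reach this height (z outside [0, 10.5]); the sphere at (0, 12.5): section is a regular 32-gon, circumradius = √(r²−h²) = √(12²−1.42²) = 11.916; the sphere at (14.5, 14.5) is not intersected at this z (|z−center|=9.080 > r=9); Merging all regions: only the r=12 sphere at (0, 12.5) is present, so the union is just that shape — 1 connected region. Overall, the cross-section is a single solid region. The nearest boundary edge runs (-0.00, 0.58)→(2.32, 0.81); distance from the point to it = 5.19 mm. The point is inside the cross-section and 5.19 mm from the nearest boundary — more than the 0.8 mm shell width (2 × 0.4), so it's in the infill interior.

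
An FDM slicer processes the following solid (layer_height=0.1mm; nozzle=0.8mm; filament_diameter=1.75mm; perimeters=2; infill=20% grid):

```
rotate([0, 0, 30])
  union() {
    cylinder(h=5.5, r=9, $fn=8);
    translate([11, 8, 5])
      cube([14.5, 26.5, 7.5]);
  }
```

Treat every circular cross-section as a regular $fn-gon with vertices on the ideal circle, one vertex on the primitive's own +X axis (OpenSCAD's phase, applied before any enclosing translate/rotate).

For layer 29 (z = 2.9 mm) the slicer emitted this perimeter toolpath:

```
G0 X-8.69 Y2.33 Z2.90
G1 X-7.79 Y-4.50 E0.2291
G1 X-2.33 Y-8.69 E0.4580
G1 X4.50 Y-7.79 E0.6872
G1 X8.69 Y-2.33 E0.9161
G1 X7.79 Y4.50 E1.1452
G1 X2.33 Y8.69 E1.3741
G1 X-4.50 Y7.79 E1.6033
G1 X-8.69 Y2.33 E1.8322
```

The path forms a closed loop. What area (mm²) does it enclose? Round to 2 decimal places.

Apply the shoelace formula to the sequence of (X, Y) vertices; enclosed area = 228.93 mm².

228.93 mm²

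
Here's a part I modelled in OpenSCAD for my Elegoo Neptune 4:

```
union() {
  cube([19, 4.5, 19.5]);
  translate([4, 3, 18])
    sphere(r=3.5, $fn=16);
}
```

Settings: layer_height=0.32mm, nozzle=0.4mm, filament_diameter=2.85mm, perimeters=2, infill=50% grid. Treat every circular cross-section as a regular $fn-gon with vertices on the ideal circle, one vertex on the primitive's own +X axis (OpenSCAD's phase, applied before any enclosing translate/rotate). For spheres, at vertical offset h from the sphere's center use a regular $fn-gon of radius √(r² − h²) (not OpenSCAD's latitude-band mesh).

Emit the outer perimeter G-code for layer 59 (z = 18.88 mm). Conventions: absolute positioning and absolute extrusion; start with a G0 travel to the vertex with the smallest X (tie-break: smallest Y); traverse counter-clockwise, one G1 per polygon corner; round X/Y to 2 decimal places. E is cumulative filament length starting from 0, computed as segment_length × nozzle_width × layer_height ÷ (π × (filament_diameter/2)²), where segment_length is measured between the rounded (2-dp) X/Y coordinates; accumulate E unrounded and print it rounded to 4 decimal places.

At z = 18.88 mm: the cube (footprint 19×4.5) is included at this height; the r=3.5 sphere at (4, 3) contributes a regular 16-gon of circumradius √(3.5²−0.88²) = 3.388; Combining (union): the regions partially overlap (shared area 26.57 mm²), so overlapping operands fuse into one piece — 1 connected region. The outline is a single polygon with 16 vertices. Extrusion per mm of travel: 0.4 × 0.32 / (π × 1.425²) = 0.020065. Accumulating E over each segment gives final E = 0.9751.

G0 X0.00 Y0.00 Z18.88
G1 X2.51 Y0.00 E0.0504
G1 X2.70 Y-0.13 E0.0550
G1 X4.00 Y-0.39 E0.0816
G1 X5.30 Y-0.13 E0.1082
G1 X5.49 Y0.00 E0.1128
G1 X19.00 Y0.00 E0.3839
G1 X19.00 Y4.50 E0.4742
G1 X6.99 Y4.50 E0.7151
G1 X6.40 Y5.40 E0.7367
G1 X5.30 Y6.13 E0.7632
G1 X4.00 Y6.39 E0.7898
G1 X2.70 Y6.13 E0.8164
G1 X1.60 Y5.40 E0.8429
G1 X1.01 Y4.50 E0.8645
G1 X0.00 Y4.50 E0.8848
G1 X0.00 Y0.00 E0.9751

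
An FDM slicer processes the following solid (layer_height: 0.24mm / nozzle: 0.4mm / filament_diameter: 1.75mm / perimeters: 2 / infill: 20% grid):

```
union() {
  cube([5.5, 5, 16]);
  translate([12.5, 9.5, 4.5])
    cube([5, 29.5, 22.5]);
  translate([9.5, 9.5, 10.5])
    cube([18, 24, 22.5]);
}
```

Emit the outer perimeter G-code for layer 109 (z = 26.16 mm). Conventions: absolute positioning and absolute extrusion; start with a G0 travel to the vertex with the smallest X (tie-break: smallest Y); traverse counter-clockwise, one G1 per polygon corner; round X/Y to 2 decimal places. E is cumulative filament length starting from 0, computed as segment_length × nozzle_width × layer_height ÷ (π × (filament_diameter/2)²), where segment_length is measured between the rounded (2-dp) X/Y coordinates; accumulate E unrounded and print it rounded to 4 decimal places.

G0 X9.50 Y9.50 Z26.16
G1 X27.50 Y9.50 E0.7184
G1 X27.50 Y33.50 E1.6763
G1 X17.50 Y33.50 E2.0754
G1 X17.50 Y39.00 E2.2949
G1 X12.50 Y39.00 E2.4945
G1 X12.50 Y33.50 E2.7140
G1 X9.50 Y33.50 E2.8338
G1 X9.50 Y9.50 E3.7917

At z = 26.16 mm: the cube is absent (z outside [0, 16]); the cube at (12.5, 9.5) is present — its section is the full 5×29.5 rectangle; the cube at (9.5, 9.5) is present — its section is the full 18×24 rectangle; Merging all regions: the regions partially overlap (shared area 120.00 mm²), so overlapping operands fuse into one piece — 1 connected region. The outline is a single polygon with 8 vertices. Extrusion per mm of travel: 0.4 × 0.24 / (π × 0.875²) = 0.039912. Accumulating E over each segment gives final E = 3.7917.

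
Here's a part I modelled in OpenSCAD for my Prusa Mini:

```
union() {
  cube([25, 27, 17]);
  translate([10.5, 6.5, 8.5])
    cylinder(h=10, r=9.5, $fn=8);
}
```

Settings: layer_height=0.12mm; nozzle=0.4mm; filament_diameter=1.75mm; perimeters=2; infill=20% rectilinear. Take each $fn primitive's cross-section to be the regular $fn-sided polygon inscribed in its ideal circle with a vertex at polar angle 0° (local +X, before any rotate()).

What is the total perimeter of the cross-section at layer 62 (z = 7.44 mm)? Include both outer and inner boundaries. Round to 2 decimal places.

At z = 7.44 mm: the cube is present — its section is the full 25×27 rectangle (perimeter 104.00 mm); the cylinder at (10.5, 6.5) does not reach this height (z outside [8.5, 18.5]); Merging all regions: only the 25×27 cube is present, so the union is just that shape — boundary = 104.00 mm. Overall, the cross-section is a single solid region. Total boundary length (outer) = 104.00 mm.

104.00 mm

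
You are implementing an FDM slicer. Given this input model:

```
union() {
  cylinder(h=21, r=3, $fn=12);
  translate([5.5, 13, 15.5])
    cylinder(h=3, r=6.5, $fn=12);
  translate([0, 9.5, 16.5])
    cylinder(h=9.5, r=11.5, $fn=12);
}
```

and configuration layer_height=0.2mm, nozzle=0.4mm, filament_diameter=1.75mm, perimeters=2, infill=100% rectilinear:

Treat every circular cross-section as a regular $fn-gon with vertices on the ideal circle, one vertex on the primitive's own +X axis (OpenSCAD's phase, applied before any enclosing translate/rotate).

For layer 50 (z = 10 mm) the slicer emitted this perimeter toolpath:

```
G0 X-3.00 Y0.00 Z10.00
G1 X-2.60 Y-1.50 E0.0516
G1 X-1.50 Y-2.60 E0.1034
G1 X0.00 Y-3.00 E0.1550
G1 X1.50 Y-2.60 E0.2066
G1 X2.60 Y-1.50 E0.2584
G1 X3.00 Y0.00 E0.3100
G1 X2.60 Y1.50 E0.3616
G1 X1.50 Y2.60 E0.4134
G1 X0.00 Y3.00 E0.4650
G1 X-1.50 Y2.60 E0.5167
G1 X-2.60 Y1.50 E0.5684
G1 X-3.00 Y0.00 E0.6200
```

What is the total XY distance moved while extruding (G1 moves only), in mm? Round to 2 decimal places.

Sum the Euclidean lengths of each G1 segment: total = 18.64 mm.

18.64 mm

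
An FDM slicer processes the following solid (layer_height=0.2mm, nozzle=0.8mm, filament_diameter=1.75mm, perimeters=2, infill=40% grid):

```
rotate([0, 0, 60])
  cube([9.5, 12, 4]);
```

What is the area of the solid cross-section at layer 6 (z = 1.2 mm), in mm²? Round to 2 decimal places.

114.00 mm²

At z = 1.2 mm: the cube is present — its section is the full 9.5×12 rectangle (area 114.00 mm²); (whole slice rotated 60° about Z — lengths, areas and connectivity unchanged). Overall, the cross-section is a single solid region. Net area = 114.00 mm².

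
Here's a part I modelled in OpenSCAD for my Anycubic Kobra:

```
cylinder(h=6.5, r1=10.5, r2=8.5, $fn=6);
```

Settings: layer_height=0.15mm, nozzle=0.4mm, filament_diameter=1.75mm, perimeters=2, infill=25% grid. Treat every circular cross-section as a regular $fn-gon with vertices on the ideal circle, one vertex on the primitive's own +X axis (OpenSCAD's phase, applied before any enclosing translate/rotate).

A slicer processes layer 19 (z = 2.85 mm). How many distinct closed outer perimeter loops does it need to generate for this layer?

At z = 2.85 mm: the cone (r1=10.5→r2=8.5) has section circumradius 9.623 here — a regular 6-gon. The result has 1 disconnected region.

1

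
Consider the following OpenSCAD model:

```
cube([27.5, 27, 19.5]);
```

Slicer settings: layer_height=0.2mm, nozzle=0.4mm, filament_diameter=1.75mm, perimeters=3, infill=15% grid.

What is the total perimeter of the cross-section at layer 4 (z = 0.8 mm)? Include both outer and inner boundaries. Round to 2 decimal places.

At z = 0.8 mm: the cube (footprint 27.5×27) is included at this height (perimeter 109.00 mm). Overall, the cross-section is a single solid region. Total boundary length (outer) = 109.00 mm.

109.00 mm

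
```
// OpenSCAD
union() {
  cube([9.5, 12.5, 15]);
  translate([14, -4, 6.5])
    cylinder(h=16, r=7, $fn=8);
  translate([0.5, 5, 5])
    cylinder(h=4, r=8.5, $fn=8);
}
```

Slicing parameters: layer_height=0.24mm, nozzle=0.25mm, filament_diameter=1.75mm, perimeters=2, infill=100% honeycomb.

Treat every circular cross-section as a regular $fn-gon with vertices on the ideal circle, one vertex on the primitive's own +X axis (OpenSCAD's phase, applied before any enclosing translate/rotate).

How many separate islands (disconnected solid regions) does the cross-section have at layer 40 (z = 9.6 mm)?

At z = 9.6 mm: the cube (footprint 9.5×12.5) is included at this height; the cylinder at (14, -4): section is a regular 8-gon, circumradius r=7; the cylinder at (0.5, 5) is not intersected at this z (z outside [5, 9]); Merging all regions: the regions partially overlap (shared area 0.66 mm²), so overlapping operands fuse into one piece — 1 connected region. Overall, the cross-section is a single solid region. Island count = 1.

1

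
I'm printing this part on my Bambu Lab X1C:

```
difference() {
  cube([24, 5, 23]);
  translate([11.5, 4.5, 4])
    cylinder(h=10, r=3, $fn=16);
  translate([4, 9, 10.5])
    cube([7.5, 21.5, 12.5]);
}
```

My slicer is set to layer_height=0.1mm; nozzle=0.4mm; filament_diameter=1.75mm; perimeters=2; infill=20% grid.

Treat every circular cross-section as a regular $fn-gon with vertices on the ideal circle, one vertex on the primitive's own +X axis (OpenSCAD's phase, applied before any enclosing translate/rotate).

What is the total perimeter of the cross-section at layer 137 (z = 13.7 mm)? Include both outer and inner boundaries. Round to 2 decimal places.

62.58 mm

At z = 13.7 mm: the cube (footprint 24×5) is included at this height (perimeter 58.00 mm); the r=3 cylinder at (11.5, 4.5) contributes a regular 16-gon of circumradius 3 (perimeter = 2·16·3.000·sin(180°/16) = 18.73 mm); the cube at (4, 9) (footprint 7.5×21.5) is included at this height (perimeter 58.00 mm); After the difference (first − rest): starting from the 24×5 cube, the r=3 cylinder at (11.5, 4.5) partially overlaps it — only the 16.73 mm² overlap (of its 27.55 mm²) is removed, clipping the outline; the 7.5×21.5 cube at (4, 9) misses the remaining region (no effect) — boundary = 62.58 mm. Overall, the cross-section is a single solid region. Total boundary length (outer) = 62.58 mm.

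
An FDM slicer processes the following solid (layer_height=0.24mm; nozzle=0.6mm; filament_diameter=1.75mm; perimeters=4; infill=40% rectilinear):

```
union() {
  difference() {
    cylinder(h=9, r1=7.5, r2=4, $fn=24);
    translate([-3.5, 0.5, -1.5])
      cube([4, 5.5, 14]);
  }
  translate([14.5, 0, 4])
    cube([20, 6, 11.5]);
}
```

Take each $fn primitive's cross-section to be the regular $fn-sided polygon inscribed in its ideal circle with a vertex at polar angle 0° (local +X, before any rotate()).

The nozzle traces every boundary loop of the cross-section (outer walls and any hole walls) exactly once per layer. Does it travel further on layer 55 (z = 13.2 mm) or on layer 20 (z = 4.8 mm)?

Layer 55 (z = 13.2): the cone is absent (z outside [0, 9]); the cube at (-3.5, 0.5) does not reach this height (z outside [-1.5, 12.5]); Subtracting the remaining from the first: the first operand is absent here, so nothing remains; the cube at (14.5, 0) (footprint 20×6) is included at this height (perimeter 52.00 mm); Taking the union: only the 20×6 cube at (14.5, 0) is present, so the union is just that shape — boundary = 52.00 mm. So its perimeter = 52.00 mm. Layer 20 (z = 4.8): the cone contributes a regular 24-gon of circumradius 5.633 (interpolated between r1=7.5 and r2=4 at t=0.533) (perimeter = 2·24·5.633·sin(180°/24) = 35.29 mm); the 4×5.5 cube at (-3.5, 0.5) contributes its full rectangle (perimeter 19.00 mm); Taking the first minus the rest: starting from the cone, the 4×5.5 cube at (-3.5, 0.5) partially overlaps it — only the 19.04 mm² overlap (of its 22.00 mm²) is removed, clipping the outline — boundary = 43.91 mm; the cube at (14.5, 0) is present — its section is the full 20×6 rectangle (perimeter 52.00 mm); Merging all regions: the 2 present regions are separate (no shared area or edge), so areas and boundary lengths simply add and each stays a separate island — boundary = 95.91 mm. So its perimeter = 95.91 mm. Layer 20 is larger (95.91 vs 52.00 mm).

layer 20 (z = 4.8 mm)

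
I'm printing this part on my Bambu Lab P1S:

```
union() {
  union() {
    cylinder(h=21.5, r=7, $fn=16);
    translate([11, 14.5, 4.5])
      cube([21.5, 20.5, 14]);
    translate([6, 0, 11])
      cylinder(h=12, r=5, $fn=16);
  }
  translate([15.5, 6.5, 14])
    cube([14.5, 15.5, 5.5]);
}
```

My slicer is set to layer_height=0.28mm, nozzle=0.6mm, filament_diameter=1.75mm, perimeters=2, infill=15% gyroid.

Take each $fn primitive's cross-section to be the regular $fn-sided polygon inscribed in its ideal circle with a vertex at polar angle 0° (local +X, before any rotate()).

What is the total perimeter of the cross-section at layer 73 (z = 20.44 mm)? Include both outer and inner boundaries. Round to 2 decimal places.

50.67 mm

At z = 20.44 mm: the r=7 cylinder contributes a regular 16-gon of circumradius 7 (perimeter = 2·16·7.000·sin(180°/16) = 43.70 mm); the cube at (11, 14.5) is absent (z outside [4.5, 18.5]); the cylinder at (6, 0): section is a regular 16-gon, circumradius r=5 (perimeter = 2·16·5.000·sin(180°/16) = 31.21 mm); Taking the union: the regions partially overlap (shared area 40.97 mm²), so the edge portions inside another operand are dropped and the merged outline is re-measured after clipping — boundary = 50.67 mm; the cube at (15.5, 6.5) does not reach this height (z outside [14, 19.5]); Merging all regions: only that combined region is present, so the union is just that shape — boundary = 50.67 mm. Overall, the cross-section is a single solid region. Total boundary length (outer) = 50.67 mm.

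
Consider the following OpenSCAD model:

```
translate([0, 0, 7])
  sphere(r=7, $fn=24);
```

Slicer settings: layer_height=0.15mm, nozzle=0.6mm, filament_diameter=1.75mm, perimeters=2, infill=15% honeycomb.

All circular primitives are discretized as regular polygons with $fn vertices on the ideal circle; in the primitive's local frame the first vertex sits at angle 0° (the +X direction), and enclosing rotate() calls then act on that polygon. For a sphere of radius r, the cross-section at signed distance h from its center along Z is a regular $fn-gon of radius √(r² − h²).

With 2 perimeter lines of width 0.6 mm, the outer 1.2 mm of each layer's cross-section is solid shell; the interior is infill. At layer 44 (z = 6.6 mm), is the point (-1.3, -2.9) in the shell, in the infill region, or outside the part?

At z = 6.6 mm: the r=7 sphere contributes a regular 24-gon of circumradius √(7²−0.4²) = 6.989. Overall, the cross-section is a single solid region. The nearest boundary edge runs (-3.49, -6.05)→(-1.81, -6.75); distance from the point to it = 3.75 mm. The point is inside the cross-section and 3.75 mm from the nearest boundary — more than the 1.2 mm shell width (2 × 0.6), so it's in the infill interior.

infill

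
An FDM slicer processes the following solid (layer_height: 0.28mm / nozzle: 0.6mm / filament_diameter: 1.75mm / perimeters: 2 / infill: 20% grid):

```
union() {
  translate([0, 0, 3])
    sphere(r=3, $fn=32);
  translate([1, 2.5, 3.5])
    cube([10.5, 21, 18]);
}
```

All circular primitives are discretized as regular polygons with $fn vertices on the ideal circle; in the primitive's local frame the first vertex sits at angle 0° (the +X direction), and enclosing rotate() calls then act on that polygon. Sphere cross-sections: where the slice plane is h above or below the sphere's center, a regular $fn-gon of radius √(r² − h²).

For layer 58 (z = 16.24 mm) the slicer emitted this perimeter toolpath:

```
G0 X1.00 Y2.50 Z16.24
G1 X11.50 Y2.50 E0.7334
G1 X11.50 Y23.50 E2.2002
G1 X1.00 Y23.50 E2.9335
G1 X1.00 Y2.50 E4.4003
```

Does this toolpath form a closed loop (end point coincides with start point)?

yes

Start point (G0): (1.00, 2.50). End point (last G1): the path returns to the start — closed.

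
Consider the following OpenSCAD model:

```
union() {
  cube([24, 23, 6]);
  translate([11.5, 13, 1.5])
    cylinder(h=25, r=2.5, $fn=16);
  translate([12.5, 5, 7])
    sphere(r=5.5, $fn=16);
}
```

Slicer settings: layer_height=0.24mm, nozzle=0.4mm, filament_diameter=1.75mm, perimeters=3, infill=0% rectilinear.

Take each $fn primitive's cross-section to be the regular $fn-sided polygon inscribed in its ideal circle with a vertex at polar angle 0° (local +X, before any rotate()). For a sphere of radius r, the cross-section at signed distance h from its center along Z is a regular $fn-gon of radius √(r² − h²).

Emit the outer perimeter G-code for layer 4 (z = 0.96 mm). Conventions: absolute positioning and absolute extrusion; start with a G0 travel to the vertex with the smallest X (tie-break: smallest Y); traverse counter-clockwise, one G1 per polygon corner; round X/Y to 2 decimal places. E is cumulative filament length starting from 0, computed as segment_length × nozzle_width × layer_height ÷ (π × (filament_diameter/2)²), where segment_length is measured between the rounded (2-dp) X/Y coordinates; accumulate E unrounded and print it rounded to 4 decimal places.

At z = 0.96 mm: the 24×23 cube contributes its full rectangle; the cylinder at (11.5, 13) is absent (z outside [1.5, 26.5]); the sphere at (12.5, 5) is absent (|z−center|=6.040 > r=5.5); Merging all regions: only the 24×23 cube is present, so the union is just that shape — 1 connected region. The outline is a single polygon with 4 vertices. Extrusion per mm of travel: 0.4 × 0.24 / (π × 0.875²) = 0.039912. Accumulating E over each segment gives final E = 3.7517.

G0 X0.00 Y0.00 Z0.96
G1 X24.00 Y0.00 E0.9579
G1 X24.00 Y23.00 E1.8759
G1 X0.00 Y23.00 E2.8338
G1 X0.00 Y0.00 E3.7517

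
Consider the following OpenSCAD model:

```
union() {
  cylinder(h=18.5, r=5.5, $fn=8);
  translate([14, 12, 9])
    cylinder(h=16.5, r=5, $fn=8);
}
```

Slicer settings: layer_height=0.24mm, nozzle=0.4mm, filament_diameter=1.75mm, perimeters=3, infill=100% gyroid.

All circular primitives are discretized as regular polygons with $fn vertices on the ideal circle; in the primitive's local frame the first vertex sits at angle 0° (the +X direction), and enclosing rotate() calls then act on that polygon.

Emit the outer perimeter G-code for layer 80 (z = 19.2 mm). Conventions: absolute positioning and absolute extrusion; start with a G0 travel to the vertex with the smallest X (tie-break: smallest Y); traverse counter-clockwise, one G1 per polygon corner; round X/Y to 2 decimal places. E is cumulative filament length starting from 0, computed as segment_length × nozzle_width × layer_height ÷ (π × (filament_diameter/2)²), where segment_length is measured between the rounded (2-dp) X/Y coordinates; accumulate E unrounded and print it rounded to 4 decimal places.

At z = 19.2 mm: the cylinder is absent (z outside [0, 18.5]); the r=5 cylinder at (14, 12) contributes a regular 8-gon of circumradius 5; Taking the union: only the r=5 cylinder at (14, 12) is present, so the union is just that shape — 1 connected region. The outline is a single polygon with 8 vertices. Extrusion per mm of travel: 0.4 × 0.24 / (π × 0.875²) = 0.039912. Accumulating E over each segment gives final E = 1.2227.

G0 X9.00 Y12.00 Z19.20
G1 X10.46 Y8.46 E0.1528
G1 X14.00 Y7.00 E0.3057
G1 X17.54 Y8.46 E0.4585
G1 X19.00 Y12.00 E0.6113
G1 X17.54 Y15.54 E0.7642
G1 X14.00 Y17.00 E0.9170
G1 X10.46 Y15.54 E1.0698
G1 X9.00 Y12.00 E1.2227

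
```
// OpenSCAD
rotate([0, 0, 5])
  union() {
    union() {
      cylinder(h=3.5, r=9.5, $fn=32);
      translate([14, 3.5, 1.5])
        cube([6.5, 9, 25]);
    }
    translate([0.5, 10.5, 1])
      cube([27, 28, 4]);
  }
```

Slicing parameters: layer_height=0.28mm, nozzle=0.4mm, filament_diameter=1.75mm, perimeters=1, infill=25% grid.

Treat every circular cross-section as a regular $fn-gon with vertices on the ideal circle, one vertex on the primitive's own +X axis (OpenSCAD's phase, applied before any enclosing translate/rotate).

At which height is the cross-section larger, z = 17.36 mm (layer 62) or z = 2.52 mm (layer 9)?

Layer 62 (z = 17.36): the cylinder is not intersected at this z (z outside [0, 3.5]); the cube at (14, 3.5) (footprint 6.5×9) is included at this height (area 58.50 mm²); Combining (union): only the 6.5×9 cube at (14, 3.5) is present, so the union is just that shape — area = 58.50 mm²; the cube at (0.5, 10.5) is absent (z outside [1, 5]); Taking the union: only the result so far is present, so the union is just that shape — area = 58.50 mm²; (rotated 5° about Z; rotation is an isometry so areas/perimeters/island counts are preserved). So its area = 58.50 mm². Layer 9 (z = 2.52): the r=9.5 cylinder contributes a regular 32-gon of circumradius 9.5 (area = (32/2)·9.500²·sin(360°/32) = 281.71 mm²); the cube at (14, 3.5) is present — its section is the full 6.5×9 rectangle (area 58.50 mm²); Combining (union): the 2 present regions are separate (no shared area or edge), so areas and boundary lengths simply add and each stays a separate island — area = 340.21 mm²; the cube at (0.5, 10.5) is present — its section is the full 27×28 rectangle (area 756.00 mm²); Merging all regions: the regions partially overlap — summed areas 1096.21 mm² minus the doubly-counted overlap 13.00 mm² gives 1083.21 mm² — area = 1083.21 mm²; (whole slice rotated 5° about Z — lengths, areas and connectivity unchanged). So its area = 1083.21 mm². Layer 9 is larger (1083.21 vs 58.50 mm²).

layer 9 (z = 2.52 mm)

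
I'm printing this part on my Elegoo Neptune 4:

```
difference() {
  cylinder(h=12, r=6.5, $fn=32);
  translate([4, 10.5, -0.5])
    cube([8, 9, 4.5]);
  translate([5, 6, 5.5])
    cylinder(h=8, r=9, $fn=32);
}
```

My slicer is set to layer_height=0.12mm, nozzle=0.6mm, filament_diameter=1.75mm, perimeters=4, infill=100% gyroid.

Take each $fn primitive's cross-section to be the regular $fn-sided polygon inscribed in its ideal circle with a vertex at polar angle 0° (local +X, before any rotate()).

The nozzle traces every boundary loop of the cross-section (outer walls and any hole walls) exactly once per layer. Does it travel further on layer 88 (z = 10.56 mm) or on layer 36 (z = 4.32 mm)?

Layer 88 (z = 10.56): the r=6.5 cylinder gives a regular 32-gon of circumradius 6.5 (constant along its height) (perimeter = 2·32·6.500·sin(180°/32) = 40.78 mm); the cube at (4, 10.5) does not reach this height (z outside [-0.5, 4]); the r=9 cylinder at (5, 6) contributes a regular 32-gon of circumradius 9 (perimeter = 2·32·9.000·sin(180°/32) = 56.46 mm); Subtracting the remaining from the first: starting from the r=6.5 cylinder, the r=9 cylinder at (5, 6) partially overlaps it — only the 70.07 mm² overlap (of its 252.84 mm²) is removed, clipping the outline — boundary = 37.36 mm. So its perimeter = 37.36 mm. Layer 36 (z = 4.32): the r=6.5 cylinder gives a regular 32-gon of circumradius 6.5 (constant along its height) (perimeter = 2·32·6.500·sin(180°/32) = 40.78 mm); the cube at (4, 10.5) is not intersected at this z (z outside [-0.5, 4]); the cylinder at (5, 6) is absent (z outside [5.5, 13.5]); Taking the first minus the rest: none of the subtracted shapes is present at this height, so the r=6.5 cylinder is unchanged — boundary = 40.78 mm. So its perimeter = 40.78 mm. Layer 36 is larger (40.78 vs 37.36 mm).

layer 36 (z = 4.32 mm)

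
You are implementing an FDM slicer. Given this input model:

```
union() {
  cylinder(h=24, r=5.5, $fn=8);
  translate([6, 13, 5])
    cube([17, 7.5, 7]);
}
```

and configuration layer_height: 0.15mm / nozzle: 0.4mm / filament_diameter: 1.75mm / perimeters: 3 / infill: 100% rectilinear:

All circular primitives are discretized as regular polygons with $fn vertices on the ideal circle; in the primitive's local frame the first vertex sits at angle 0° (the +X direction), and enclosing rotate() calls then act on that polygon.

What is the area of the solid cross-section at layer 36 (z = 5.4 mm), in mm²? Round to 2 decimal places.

213.06 mm²

At z = 5.4 mm: the r=5.5 cylinder gives a regular 8-gon of circumradius 5.5 (constant along its height) (area = (8/2)·5.500²·sin(360°/8) = 85.56 mm²); the 17×7.5 cube at (6, 13) contributes its full rectangle (area 127.50 mm²); Taking the union: the 2 present regions are separate (no shared area or edge), so areas and boundary lengths simply add and each stays a separate island — area = 213.06 mm². Overall, the cross-section has 2 separate islands. Net area = 213.06 mm².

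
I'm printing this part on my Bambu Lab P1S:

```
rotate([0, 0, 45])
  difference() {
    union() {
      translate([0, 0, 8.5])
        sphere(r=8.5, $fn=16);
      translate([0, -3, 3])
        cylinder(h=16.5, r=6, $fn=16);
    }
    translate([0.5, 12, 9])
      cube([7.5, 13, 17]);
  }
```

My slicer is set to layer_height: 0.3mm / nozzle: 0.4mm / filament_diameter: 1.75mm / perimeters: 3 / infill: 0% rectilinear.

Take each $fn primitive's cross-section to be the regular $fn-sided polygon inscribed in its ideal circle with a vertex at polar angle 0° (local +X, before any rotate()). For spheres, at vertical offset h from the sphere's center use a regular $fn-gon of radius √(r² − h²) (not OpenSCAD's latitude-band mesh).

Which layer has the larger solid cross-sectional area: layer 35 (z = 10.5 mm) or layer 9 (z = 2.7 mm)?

Layer 35 (z = 10.5): the r=8.5 sphere slices to a regular 16-gon of circumradius 8.261 (√(r²−h²) with h=2 from center) (area = (16/2)·8.261²·sin(360°/16) = 208.95 mm²); the r=6 cylinder at (0, -3) gives a regular 16-gon of circumradius 6 (constant along its height) (area = (16/2)·6.000²·sin(360°/16) = 110.21 mm²); Taking the union: the regions partially overlap — summed areas 319.16 mm² minus the doubly-counted overlap 105.04 mm² gives 214.12 mm² — area = 214.12 mm²; the 7.5×13 cube at (0.5, 12) contributes its full rectangle (area 97.50 mm²); After the difference (first − rest): starting from that combined region (214.12 mm²), the 7.5×13 cube at (0.5, 12) misses the remaining region (no effect) — area = 214.12 mm²; (whole slice rotated 45° about Z — lengths, areas and connectivity unchanged). So its area = 214.12 mm². Layer 9 (z = 2.7): the r=8.5 sphere contributes a regular 16-gon of circumradius √(8.5²−5.8²) = 6.214 (area = (16/2)·6.214²·sin(360°/16) = 118.20 mm²); the cylinder at (0, -3) is not intersected at this z (z outside [3, 19.5]); Merging all regions: only the r=8.5 sphere is present, so the union is just that shape — area = 118.20 mm²; the cube at (0.5, 12) is not intersected at this z (z outside [9, 26]); Subtracting the remaining from the first: none of the subtracted shapes is present at this height, so that combined region is unchanged — area = 118.20 mm²; (whole slice rotated 45° about Z — lengths, areas and connectivity unchanged). So its area = 118.20 mm². Layer 35 is larger (214.12 vs 118.20 mm²).

layer 35 (z = 10.5 mm)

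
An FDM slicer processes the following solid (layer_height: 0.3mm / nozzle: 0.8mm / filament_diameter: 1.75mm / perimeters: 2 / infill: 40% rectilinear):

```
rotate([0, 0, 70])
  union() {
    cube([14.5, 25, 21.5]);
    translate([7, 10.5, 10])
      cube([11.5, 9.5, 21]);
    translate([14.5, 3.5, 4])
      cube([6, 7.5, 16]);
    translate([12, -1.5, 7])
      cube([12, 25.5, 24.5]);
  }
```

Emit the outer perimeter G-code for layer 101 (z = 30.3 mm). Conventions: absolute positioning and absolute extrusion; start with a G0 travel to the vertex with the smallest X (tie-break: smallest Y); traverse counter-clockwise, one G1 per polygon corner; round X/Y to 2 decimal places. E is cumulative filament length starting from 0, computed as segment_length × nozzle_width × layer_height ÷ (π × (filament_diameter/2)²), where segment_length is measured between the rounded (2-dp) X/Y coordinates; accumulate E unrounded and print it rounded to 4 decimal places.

G0 X-18.45 Y19.48 Z30.30
G1 X-14.69 Y18.12 E0.3990
G1 X-16.40 Y13.42 E0.8980
G1 X-7.47 Y10.17 E1.8462
G1 X-5.76 Y14.87 E2.3453
G1 X5.51 Y10.76 E3.5422
G1 X9.62 Y22.04 E4.7401
G1 X-14.34 Y30.76 E7.2843
G1 X-18.45 Y19.48 E8.4822

At z = 30.3 mm: the cube is absent (z outside [0, 21.5]); the cube at (7, 10.5) is present — its section is the full 11.5×9.5 rectangle; the cube at (14.5, 3.5) is absent (z outside [4, 20]); the cube at (12, -1.5) is present — its section is the full 12×25.5 rectangle; Merging all regions: the regions partially overlap (shared area 61.75 mm²), so overlapping operands fuse into one piece — 1 connected region; (rotated 70° about Z; rotation is an isometry so areas/perimeters/island counts are preserved). The outline is a single polygon with 8 vertices. Extrusion per mm of travel: 0.8 × 0.3 / (π × 0.875²) = 0.099780. Accumulating E over each segment gives final E = 8.4822.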